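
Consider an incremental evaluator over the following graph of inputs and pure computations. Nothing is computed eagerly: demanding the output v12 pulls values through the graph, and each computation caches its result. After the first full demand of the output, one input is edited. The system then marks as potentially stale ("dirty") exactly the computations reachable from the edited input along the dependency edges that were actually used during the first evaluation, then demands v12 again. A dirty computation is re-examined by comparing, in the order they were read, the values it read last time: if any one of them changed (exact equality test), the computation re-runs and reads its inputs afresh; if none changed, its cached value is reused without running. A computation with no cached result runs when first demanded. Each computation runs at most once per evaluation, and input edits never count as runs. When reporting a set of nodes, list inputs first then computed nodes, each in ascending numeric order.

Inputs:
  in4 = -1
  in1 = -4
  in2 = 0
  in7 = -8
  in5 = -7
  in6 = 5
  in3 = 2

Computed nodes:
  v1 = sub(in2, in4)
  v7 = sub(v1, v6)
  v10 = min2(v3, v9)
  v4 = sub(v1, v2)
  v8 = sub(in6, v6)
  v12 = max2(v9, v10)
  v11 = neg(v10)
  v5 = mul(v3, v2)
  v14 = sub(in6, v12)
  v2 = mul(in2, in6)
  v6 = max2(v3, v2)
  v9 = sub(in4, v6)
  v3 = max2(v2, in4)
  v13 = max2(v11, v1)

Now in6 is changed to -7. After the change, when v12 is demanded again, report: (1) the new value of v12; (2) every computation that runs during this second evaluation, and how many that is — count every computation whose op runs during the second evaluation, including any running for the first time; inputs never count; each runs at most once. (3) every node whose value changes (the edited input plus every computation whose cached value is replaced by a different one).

v12 now evaluates to -1.
Run set: v2 (1 run).
Changed values: in6.
The important point: v2 recomputes to an identical value, and the output ends up unchanged.

Initial pass — values computed on the first demand:
  v2 = mul(0, 5) = 0
  v3 = max2(0, -1) = 0
  v6 = max2(0, 0) = 0
  v9 = sub(-1, 0) = -1
  v10 = min2(0, -1) = -1
  v12 = max2(-1, -1) = -1

Second demand — change propagation:
  v2: re-runs because in6 5->-7; new result 0 (unchanged).
  v3: re-examined; everything it read last time is the same (v2 unchanged, in4 unchanged) — cache 0 kept, no run.
  v6: re-examined; everything it read last time is the same (v3 unchanged, v2 unchanged) — cache 0 kept, no run.
  v9: re-examined; everything it read last time is the same (in4 unchanged, v6 unchanged) — cache -1 kept, no run.
  v10: re-examined; everything it read last time is the same (v3 unchanged, v9 unchanged) — cache -1 kept, no run.
  v12: re-examined; everything it read last time is the same (v9 unchanged, v10 unchanged) — cache -1 kept, no run.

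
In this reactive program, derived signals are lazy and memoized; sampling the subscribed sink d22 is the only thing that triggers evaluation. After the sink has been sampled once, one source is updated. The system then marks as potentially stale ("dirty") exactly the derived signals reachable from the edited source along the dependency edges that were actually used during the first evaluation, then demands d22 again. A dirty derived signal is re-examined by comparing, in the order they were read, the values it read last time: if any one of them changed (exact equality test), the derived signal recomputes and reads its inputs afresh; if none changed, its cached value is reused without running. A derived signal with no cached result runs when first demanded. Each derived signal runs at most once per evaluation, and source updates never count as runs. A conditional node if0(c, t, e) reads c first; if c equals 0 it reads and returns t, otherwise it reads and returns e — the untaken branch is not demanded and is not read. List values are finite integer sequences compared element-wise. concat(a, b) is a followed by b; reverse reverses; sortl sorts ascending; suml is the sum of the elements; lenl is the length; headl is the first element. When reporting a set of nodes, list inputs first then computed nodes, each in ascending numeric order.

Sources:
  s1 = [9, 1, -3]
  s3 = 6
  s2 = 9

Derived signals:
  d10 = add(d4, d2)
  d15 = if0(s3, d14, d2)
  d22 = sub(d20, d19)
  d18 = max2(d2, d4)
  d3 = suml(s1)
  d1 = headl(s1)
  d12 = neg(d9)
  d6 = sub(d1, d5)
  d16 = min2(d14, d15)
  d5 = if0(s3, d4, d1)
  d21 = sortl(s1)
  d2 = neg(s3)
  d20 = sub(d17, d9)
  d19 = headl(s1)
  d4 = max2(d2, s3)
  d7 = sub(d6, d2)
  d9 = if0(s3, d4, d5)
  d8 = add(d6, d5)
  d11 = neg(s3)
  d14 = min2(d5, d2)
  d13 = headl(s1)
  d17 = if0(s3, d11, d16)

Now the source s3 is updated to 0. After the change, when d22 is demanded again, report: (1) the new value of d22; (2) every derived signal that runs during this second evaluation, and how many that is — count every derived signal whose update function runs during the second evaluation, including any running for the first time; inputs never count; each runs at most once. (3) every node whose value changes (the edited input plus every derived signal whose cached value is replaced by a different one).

First demand of the output computes:
  d1 = headl([9, 1, -3]) = 9
  d2 = neg(6) = -6
  d5 = if0(s3=6 -> else branch d1) = 9
  d9 = if0(s3=6 -> else branch d5) = 9
  d14 = min2(9, -6) = -6
  d15 = if0(s3=6 -> else branch d2) = -6
  d16 = min2(-6, -6) = -6
  d17 = if0(s3=6 -> else branch d16) = -6
  d19 = headl([9, 1, -3]) = 9
  d20 = sub(-6, 9) = -15
  d22 = sub(-15, 9) = -24

After the edit, cleaning proceeds:
  d2: a read changed (s3 6->0) — executes, giving 0.
  d4: had never run; runs now, result 0.
  d5: stays stale; no demand reaches it after the flip.
  d9: a read changed (s3 6->0) — executes, giving 0.
  d11: had never run; runs now, result 0.
  d14: stays stale; no demand reaches it after the flip.
  d15: stays stale; no demand reaches it after the flip.
  d16: stays stale; no demand reaches it after the flip.
  d17: a read changed (s3 6->0) — executes, giving 0.
  d20: a read changed (d17 -6->0; d9 9->0) — executes, giving 0.
  d22: a read changed (d20 -15->0) — executes, giving -9.

Note the branch switch — demand abandons d5, d14, d15, d16, which are never re-examined.

Demanding d22 again yields -9.
7 derived signals run: d2, d4, d9, d11, d17, d20, d22.
The nodes whose values change: s3, d2, d9, d17, d20, d22.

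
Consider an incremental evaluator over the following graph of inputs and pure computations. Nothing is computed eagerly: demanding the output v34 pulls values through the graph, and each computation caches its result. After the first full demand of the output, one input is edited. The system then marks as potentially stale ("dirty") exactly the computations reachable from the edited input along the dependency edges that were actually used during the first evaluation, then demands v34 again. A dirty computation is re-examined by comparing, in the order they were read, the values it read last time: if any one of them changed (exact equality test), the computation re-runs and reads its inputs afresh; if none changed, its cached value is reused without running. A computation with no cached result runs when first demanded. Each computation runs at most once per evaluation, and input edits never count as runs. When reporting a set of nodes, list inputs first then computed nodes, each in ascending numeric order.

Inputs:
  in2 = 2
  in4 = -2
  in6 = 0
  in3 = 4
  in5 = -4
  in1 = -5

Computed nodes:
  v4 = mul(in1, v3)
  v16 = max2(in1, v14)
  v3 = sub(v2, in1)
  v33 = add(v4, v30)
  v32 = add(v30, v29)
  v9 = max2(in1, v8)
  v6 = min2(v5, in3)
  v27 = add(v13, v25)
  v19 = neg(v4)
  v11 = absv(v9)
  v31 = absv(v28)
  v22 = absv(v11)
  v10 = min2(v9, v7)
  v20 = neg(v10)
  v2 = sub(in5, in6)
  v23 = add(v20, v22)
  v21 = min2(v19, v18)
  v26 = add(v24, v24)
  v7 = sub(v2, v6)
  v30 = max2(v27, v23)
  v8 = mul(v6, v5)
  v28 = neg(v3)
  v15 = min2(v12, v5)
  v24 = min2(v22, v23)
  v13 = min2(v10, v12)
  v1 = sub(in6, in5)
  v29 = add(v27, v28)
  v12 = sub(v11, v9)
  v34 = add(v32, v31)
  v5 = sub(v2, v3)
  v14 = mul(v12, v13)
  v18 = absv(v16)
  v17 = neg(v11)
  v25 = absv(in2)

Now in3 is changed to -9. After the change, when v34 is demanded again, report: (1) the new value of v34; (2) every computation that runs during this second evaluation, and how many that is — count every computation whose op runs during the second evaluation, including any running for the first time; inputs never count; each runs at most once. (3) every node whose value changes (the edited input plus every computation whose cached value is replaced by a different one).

v34 now evaluates to 42.
Run set: v6, v7, v8, v9, v10, v11, v12, v13, v20, v22, v23, v30, v32, v34 (14 run).
Changed values: in3, v6, v7, v8, v9, v10, v11, v20, v22, v23, v30, v32, v34.
The important point: at v27 every value read last time is unchanged, so the dirty flag clears without a run.

Initial pass — values computed on the first demand:
  v2 = sub(-4, 0) = -4
  v3 = sub(-4, -5) = 1
  v5 = sub(-4, 1) = -5
  v6 = min2(-5, 4) = -5
  v7 = sub(-4, -5) = 1
  v8 = mul(-5, -5) = 25
  v9 = max2(-5, 25) = 25
  v10 = min2(25, 1) = 1
  v11 = absv(25) = 25
  v12 = sub(25, 25) = 0
  v13 = min2(1, 0) = 0
  v20 = neg(1) = -1
  v22 = absv(25) = 25
  v23 = add(-1, 25) = 24
  v25 = absv(2) = 2
  v27 = add(0, 2) = 2
  v28 = neg(1) = -1
  v29 = add(2, -1) = 1
  v30 = max2(2, 24) = 24
  v31 = absv(-1) = 1
  v32 = add(24, 1) = 25
  v34 = add(25, 1) = 26

Second demand — change propagation:
  v6: re-runs because in3 4->-9; new result -9.
  v7: re-runs because v6 -5->-9; new result 5.
  v8: re-runs because v6 -5->-9; new result 45.
  v9: re-runs because v8 25->45; new result 45.
  v10: re-runs because v9 25->45; v7 1->5; new result 5.
  v11: re-runs because v9 25->45; new result 45.
  v12: re-runs because v11 25->45; v9 25->45; new result 0 (unchanged).
  v13: re-runs because v10 1->5; new result 0 (unchanged).
  v20: re-runs because v10 1->5; new result -5.
  v22: re-runs because v11 25->45; new result 45.
  v23: re-runs because v20 -1->-5; v22 25->45; new result 40.
  v27: re-examined; everything it read last time is the same (v13 unchanged, v25 unchanged) — cache 2 kept, no run.
  v29: re-examined; everything it read last time is the same (v27 unchanged, v28 unchanged) — cache 1 kept, no run.
  v30: re-runs because v23 24->40; new result 40.
  v32: re-runs because v30 24->40; new result 41.
  v34: re-runs because v32 25->41; new result 42.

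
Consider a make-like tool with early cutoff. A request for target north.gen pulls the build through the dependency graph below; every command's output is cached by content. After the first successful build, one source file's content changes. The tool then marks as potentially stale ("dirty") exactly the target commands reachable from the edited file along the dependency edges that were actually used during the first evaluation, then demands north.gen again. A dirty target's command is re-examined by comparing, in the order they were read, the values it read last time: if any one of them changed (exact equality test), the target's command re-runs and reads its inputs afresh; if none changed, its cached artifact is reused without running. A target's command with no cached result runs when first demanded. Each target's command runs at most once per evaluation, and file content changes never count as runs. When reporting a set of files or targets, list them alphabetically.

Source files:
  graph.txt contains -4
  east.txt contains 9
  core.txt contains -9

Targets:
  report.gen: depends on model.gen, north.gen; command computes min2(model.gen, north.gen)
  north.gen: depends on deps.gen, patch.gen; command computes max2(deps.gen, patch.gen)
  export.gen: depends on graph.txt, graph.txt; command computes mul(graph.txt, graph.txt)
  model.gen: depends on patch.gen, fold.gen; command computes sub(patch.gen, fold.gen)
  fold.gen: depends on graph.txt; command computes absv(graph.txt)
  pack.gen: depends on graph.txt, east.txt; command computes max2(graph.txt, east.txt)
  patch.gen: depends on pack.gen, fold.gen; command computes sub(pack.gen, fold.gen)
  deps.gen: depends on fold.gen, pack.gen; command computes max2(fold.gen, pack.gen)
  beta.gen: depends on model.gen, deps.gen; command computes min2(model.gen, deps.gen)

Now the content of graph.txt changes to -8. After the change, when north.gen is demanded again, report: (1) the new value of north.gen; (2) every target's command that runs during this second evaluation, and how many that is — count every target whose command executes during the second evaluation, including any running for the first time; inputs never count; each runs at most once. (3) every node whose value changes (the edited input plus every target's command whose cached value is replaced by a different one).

First demand of the output computes:
  fold.gen = absv(-4) = 4
  pack.gen = max2(-4, 9) = 9
  deps.gen = max2(4, 9) = 9
  patch.gen = sub(9, 4) = 5
  north.gen = max2(9, 5) = 9

After the edit, cleaning proceeds:
  fold.gen: a read changed (graph.txt -4->-8) — executes, giving 8.
  pack.gen: a read changed (graph.txt -4->-8) — executes, giving 9 — identical to its old value.
  deps.gen: a read changed (fold.gen 4->8) — executes, giving 9 — identical to its old value.
  patch.gen: a read changed (fold.gen 4->8) — executes, giving 1.
  north.gen: a read changed (patch.gen 5->1) — executes, giving 9 — identical to its old value.

Demanding north.gen again yields 9.
5 target commands run: deps.gen, fold.gen, north.gen, pack.gen, patch.gen.
The nodes whose values change: fold.gen, graph.txt, patch.gen.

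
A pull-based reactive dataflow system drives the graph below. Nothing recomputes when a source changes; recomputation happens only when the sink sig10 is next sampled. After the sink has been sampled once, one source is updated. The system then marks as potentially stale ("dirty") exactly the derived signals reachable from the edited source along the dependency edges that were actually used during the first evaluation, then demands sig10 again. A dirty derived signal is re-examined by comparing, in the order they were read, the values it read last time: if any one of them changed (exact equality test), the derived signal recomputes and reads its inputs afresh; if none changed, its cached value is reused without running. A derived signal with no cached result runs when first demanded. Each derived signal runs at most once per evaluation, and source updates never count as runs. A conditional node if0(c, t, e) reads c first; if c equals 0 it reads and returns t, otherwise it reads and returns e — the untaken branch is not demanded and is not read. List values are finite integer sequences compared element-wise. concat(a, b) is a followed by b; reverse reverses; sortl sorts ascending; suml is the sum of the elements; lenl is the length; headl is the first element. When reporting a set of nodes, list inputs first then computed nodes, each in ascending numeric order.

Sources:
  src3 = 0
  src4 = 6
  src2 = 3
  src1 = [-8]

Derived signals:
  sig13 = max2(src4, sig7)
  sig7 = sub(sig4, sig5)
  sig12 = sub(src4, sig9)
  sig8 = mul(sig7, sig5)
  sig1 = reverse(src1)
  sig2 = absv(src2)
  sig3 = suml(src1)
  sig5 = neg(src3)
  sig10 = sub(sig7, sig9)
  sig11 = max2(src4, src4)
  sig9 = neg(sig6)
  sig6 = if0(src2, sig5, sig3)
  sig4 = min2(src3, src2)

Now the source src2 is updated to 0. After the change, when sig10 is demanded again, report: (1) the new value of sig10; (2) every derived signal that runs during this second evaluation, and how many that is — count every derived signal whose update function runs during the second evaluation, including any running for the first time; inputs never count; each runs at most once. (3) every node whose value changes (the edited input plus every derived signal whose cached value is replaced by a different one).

New value of sig10: 0.
Derived signals that run: sig4, sig6, sig9, sig10 — 4 in total.
Values that change: src2, sig6, sig9, sig10.
Key observation: the cutoff stops propagation at sig7 — its inputs' values are unchanged, so it reuses its cache.

First evaluation (everything demanded from the output):
  sig3 = suml([-8]) = -8
  sig4 = min2(0, 3) = 0
  sig5 = neg(0) = 0
  sig6 = if0(src2=3 -> else branch sig3) = -8
  sig7 = sub(0, 0) = 0
  sig9 = neg(-8) = 8
  sig10 = sub(0, 8) = -8

Propagation after the edit:
  sig4: runs — src2 3->0; result 0 (same value as before).
  sig6: runs — src2 3->0; result 0.
  sig7: checked — values it read are unchanged (sig4 unchanged, sig5 unchanged); reused cached 0 without running.
  sig9: runs — sig6 -8->0; result 0.
  sig10: runs — sig9 8->0; result 0.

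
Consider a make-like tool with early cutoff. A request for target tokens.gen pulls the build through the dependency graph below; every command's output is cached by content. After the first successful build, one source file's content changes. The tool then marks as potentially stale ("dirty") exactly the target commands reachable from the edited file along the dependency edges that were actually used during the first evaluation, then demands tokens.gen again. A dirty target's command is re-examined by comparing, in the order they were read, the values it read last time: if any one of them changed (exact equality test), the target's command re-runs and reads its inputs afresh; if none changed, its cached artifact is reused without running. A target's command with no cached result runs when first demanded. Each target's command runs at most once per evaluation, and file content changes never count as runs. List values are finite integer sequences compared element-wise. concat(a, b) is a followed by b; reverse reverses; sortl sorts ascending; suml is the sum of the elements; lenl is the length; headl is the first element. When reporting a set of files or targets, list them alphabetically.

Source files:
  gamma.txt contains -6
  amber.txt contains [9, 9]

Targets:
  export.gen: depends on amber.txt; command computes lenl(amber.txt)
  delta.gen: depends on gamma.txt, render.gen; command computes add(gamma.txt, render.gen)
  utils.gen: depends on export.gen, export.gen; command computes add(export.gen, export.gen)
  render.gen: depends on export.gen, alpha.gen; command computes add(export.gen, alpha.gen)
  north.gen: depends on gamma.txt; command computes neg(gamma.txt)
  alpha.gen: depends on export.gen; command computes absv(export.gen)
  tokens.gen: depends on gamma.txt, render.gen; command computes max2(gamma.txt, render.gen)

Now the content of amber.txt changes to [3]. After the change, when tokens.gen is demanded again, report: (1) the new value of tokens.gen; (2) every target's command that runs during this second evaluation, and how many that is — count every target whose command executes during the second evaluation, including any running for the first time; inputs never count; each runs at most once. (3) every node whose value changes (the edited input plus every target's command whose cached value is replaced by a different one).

First demand of the output computes:
  export.gen = lenl([9, 9]) = 2
  alpha.gen = absv(2) = 2
  render.gen = add(2, 2) = 4
  tokens.gen = max2(-6, 4) = 4

After the edit, cleaning proceeds:
  export.gen: a read changed (amber.txt [9, 9]->[3]) — executes, giving 1.
  alpha.gen: a read changed (export.gen 2->1) — executes, giving 1.
  render.gen: a read changed (export.gen 2->1; alpha.gen 2->1) — executes, giving 2.
  tokens.gen: a read changed (render.gen 4->2) — executes, giving 2.

Demanding tokens.gen again yields 2.
4 target commands run: alpha.gen, export.gen, render.gen, tokens.gen.
The nodes whose values change: alpha.gen, amber.txt, export.gen, render.gen, tokens.gen.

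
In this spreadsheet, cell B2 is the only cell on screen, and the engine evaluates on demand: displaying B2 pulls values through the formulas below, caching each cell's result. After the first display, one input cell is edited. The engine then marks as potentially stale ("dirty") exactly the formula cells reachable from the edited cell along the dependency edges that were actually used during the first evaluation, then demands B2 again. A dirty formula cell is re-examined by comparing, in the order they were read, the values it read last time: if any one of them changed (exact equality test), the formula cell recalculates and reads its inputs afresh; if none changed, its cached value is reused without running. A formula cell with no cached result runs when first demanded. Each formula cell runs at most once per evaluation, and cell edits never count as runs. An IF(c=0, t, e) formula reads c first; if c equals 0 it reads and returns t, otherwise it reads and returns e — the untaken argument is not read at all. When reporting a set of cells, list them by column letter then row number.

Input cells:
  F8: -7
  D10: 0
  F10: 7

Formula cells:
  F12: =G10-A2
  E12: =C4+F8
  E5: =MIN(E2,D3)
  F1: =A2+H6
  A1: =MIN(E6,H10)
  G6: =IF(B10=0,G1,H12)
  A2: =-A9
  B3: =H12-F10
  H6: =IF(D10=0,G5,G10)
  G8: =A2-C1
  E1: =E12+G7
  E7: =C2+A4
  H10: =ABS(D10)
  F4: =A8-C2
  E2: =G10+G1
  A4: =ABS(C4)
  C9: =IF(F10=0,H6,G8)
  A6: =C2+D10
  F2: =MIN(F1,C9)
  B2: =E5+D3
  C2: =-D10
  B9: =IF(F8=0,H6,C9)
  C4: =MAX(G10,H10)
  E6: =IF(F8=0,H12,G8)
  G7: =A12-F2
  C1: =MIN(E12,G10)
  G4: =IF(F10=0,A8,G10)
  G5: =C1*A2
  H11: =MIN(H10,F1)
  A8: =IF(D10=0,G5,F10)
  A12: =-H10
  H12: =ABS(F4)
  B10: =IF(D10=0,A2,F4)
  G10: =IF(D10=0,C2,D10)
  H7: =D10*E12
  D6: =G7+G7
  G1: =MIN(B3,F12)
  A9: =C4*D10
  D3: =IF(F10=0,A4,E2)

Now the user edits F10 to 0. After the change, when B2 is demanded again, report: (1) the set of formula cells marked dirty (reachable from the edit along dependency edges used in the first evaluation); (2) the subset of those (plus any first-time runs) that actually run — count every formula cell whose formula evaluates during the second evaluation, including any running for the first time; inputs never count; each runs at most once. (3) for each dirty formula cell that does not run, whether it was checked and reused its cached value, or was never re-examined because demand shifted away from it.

Dirty set: B2, B3, D3, E2, E5, G1.
Run set: A4, B2, B3, D3, E2, E5, G1 (7 run).
All dirty formula cells ended up running.
The important point: the flipped condition pulls in fresh nodes; A4 runs for the first time.

Initial pass — values computed on the first demand:
  C2 = -(0) = 0
  G10 = IF(D10=0: D10=0 -> then branch C2) = 0
  H10 = ABS(0) = 0
  C4 = MAX(0, 0) = 0
  A9 = 0 * 0 = 0
  A2 = -(0) = 0
  E12 = 0 + -7 = -7
  C1 = MIN(-7, 0) = -7
  F12 = 0 - 0 = 0
  G5 = -7 * 0 = 0
  A8 = IF(D10=0: D10=0 -> then branch G5) = 0
  F4 = 0 - 0 = 0
  H12 = ABS(0) = 0
  B3 = 0 - 7 = -7
  G1 = MIN(-7, 0) = -7
  E2 = 0 + -7 = -7
  D3 = IF(F10=0: F10=7 -> else branch E2) = -7
  E5 = MIN(-7, -7) = -7
  B2 = -7 + -7 = -14

Second demand — change propagation:
  A4: newly demanded (no cache) — executes and yields 0.
  B3: re-runs because F10 7->0; new result 0.
  G1: re-runs because B3 -7->0; new result 0.
  E2: re-runs because G1 -7->0; new result 0.
  D3: re-runs because F10 7->0; E2 -7->0; new result 0.
  E5: re-runs because E2 -7->0; D3 -7->0; new result 0.
  B2: re-runs because E5 -7->0; D3 -7->0; new result 0.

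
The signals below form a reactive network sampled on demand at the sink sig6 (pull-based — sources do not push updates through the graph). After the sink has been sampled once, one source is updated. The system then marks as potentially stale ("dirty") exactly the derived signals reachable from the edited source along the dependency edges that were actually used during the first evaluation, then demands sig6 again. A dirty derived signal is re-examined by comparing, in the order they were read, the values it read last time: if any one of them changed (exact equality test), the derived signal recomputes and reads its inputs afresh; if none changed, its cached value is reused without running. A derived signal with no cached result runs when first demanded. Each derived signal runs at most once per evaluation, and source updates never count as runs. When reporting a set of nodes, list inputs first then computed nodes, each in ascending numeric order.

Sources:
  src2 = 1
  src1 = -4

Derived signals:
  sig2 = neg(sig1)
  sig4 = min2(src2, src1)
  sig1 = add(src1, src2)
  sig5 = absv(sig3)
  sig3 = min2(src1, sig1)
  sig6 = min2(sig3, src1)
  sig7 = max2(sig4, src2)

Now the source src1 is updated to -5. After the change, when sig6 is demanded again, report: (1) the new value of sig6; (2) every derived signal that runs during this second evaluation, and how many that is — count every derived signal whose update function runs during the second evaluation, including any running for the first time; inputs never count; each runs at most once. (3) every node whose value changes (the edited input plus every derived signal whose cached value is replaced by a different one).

sig6 now evaluates to -5.
Run set: sig1, sig3, sig6 (3 run).
Changed values: src1, sig1, sig3, sig6.

Initial pass — values computed on the first demand:
  sig1 = add(-4, 1) = -3
  sig3 = min2(-4, -3) = -4
  sig6 = min2(-4, -4) = -4

Second demand — change propagation:
  sig1: re-runs because src1 -4->-5; new result -4.
  sig3: re-runs because src1 -4->-5; sig1 -3->-4; new result -5.
  sig6: re-runs because sig3 -4->-5; src1 -4->-5; new result -5.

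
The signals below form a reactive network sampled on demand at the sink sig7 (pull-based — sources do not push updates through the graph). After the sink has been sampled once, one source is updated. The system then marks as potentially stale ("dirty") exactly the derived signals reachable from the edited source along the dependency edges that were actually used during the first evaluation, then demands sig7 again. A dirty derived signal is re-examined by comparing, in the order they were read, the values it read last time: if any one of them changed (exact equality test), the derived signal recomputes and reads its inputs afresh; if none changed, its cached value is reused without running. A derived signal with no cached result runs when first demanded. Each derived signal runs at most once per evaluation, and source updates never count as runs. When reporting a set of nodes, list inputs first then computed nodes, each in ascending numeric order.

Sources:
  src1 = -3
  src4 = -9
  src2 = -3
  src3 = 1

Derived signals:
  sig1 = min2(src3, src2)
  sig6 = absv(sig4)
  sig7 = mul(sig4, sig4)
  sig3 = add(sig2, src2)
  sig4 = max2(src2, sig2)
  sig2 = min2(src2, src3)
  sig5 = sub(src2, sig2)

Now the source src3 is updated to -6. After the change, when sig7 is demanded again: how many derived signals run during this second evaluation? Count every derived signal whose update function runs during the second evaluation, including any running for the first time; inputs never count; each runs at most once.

Run set: sig2, sig4 (2 run).
The important point: sig4 recomputes to an identical value, and the output ends up unchanged.

Initial pass — values computed on the first demand:
  sig2 = min2(-3, 1) = -3
  sig4 = max2(-3, -3) = -3
  sig7 = mul(-3, -3) = 9

Second demand — change propagation:
  sig2: re-runs because src3 1->-6; new result -6.
  sig4: re-runs because sig2 -3->-6; new result -3 (unchanged).
  sig7: re-examined; everything it read last time is the same (sig4 unchanged, sig4 unchanged) — cache 9 kept, no run.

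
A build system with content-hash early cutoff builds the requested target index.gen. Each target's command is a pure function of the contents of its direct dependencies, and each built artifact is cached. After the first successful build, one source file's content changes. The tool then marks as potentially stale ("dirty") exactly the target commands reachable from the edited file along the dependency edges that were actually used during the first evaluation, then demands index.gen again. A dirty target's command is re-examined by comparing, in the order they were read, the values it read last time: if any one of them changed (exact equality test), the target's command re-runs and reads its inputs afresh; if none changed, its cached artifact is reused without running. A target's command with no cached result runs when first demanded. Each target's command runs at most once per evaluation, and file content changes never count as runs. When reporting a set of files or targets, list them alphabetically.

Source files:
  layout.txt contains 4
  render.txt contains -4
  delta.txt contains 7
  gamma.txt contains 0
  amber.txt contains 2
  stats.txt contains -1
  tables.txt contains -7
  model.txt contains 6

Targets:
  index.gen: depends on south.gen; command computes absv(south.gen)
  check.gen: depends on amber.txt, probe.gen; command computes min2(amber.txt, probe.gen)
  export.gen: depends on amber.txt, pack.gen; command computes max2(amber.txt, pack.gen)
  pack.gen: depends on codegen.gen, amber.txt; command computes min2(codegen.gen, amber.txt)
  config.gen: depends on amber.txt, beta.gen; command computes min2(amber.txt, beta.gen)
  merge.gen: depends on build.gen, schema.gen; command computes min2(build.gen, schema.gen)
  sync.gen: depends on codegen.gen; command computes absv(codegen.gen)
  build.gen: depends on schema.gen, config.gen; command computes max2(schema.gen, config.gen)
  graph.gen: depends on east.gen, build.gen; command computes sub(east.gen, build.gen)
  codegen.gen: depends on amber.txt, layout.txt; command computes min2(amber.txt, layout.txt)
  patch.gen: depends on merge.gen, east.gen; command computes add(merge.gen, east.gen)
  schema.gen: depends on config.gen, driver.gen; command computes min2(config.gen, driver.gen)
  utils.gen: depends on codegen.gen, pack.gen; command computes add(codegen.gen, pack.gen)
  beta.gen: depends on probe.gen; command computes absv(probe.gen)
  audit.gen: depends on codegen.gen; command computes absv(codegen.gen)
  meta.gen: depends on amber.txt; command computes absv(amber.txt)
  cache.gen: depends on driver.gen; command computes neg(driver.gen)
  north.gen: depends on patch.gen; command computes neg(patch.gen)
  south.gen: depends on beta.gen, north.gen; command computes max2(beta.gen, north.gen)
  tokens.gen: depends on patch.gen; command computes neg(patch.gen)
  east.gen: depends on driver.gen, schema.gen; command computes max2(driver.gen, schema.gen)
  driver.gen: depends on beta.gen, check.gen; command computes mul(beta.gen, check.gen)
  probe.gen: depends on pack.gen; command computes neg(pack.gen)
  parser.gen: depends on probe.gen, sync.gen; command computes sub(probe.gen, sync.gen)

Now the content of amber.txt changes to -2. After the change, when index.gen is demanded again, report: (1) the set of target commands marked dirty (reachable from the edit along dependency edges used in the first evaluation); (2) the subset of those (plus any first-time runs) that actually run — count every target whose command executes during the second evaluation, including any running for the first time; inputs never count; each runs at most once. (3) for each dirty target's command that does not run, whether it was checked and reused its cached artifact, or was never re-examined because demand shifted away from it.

First evaluation (everything demanded from the output):
  codegen.gen = min2(2, 4) = 2
  pack.gen = min2(2, 2) = 2
  probe.gen = neg(2) = -2
  beta.gen = absv(-2) = 2
  check.gen = min2(2, -2) = -2
  config.gen = min2(2, 2) = 2
  driver.gen = mul(2, -2) = -4
  schema.gen = min2(2, -4) = -4
  build.gen = max2(-4, 2) = 2
  east.gen = max2(-4, -4) = -4
  merge.gen = min2(2, -4) = -4
  patch.gen = add(-4, -4) = -8
  north.gen = neg(-8) = 8
  south.gen = max2(2, 8) = 8
  index.gen = absv(8) = 8

Propagation after the edit:
  codegen.gen: runs — amber.txt 2->-2; result -2.
  pack.gen: runs — codegen.gen 2->-2; amber.txt 2->-2; result -2.
  probe.gen: runs — pack.gen 2->-2; result 2.
  beta.gen: runs — probe.gen -2->2; result 2 (same value as before).
  check.gen: runs — amber.txt 2->-2; probe.gen -2->2; result -2 (same value as before).
  config.gen: runs — amber.txt 2->-2; result -2.
  driver.gen: checked — values it read are unchanged (beta.gen unchanged, check.gen unchanged); reused cached -4 without running.
  schema.gen: runs — config.gen 2->-2; result -4 (same value as before).
  build.gen: runs — config.gen 2->-2; result -2.
  east.gen: checked — values it read are unchanged (driver.gen unchanged, schema.gen unchanged); reused cached -4 without running.
  merge.gen: runs — build.gen 2->-2; result -4 (same value as before).
  patch.gen: checked — values it read are unchanged (merge.gen unchanged, east.gen unchanged); reused cached -8 without running.
  north.gen: checked — values it read are unchanged (patch.gen unchanged); reused cached 8 without running.
  south.gen: checked — values it read are unchanged (beta.gen unchanged, north.gen unchanged); reused cached 8 without running.
  index.gen: checked — values it read are unchanged (south.gen unchanged); reused cached 8 without running.

Key observation: the cutoff stops propagation at driver.gen — its inputs' values are unchanged, so it reuses its cache.

Marked dirty: beta.gen, build.gen, check.gen, codegen.gen, config.gen, driver.gen, east.gen, index.gen, merge.gen, north.gen, pack.gen, patch.gen, probe.gen, schema.gen, south.gen.
Target commands that run: beta.gen, build.gen, check.gen, codegen.gen, config.gen, merge.gen, pack.gen, probe.gen, schema.gen — 9 in total.
Checked but reused from cache: driver.gen, east.gen, index.gen, north.gen, patch.gen, south.gen.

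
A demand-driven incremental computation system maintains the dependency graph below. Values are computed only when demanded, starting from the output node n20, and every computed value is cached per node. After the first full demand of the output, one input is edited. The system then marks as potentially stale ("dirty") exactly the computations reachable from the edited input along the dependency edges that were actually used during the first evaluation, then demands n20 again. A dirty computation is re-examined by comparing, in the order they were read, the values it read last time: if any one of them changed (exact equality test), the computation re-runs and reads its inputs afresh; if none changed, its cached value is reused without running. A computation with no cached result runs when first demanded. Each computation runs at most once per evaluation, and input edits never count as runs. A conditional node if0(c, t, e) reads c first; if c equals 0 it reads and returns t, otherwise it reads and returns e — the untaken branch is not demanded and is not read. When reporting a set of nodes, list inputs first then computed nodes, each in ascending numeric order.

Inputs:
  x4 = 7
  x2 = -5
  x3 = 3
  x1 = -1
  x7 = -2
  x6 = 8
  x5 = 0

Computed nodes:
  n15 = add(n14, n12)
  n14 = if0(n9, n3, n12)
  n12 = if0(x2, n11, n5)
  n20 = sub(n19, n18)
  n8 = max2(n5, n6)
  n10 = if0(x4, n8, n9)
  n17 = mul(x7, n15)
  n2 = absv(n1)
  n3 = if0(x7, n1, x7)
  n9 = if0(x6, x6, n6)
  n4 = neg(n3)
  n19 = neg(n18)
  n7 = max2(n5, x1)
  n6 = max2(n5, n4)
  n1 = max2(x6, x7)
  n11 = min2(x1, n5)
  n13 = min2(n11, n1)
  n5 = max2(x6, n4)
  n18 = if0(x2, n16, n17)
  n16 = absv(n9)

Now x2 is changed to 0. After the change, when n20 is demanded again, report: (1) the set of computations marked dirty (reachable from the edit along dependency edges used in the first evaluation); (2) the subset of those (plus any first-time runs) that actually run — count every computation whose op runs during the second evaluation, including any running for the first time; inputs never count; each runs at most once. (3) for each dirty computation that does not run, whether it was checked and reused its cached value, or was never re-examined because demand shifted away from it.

First evaluation (everything demanded from the output):
  n3 = if0(x7=-2 -> else branch x7) = -2
  n4 = neg(-2) = 2
  n5 = max2(8, 2) = 8
  n6 = max2(8, 2) = 8
  n9 = if0(x6=8 -> else branch n6) = 8
  n12 = if0(x2=-5 -> else branch n5) = 8
  n14 = if0(n9=8 -> else branch n12) = 8
  n15 = add(8, 8) = 16
  n17 = mul(-2, 16) = -32
  n18 = if0(x2=-5 -> else branch n17) = -32
  n19 = neg(-32) = 32
  n20 = sub(32, -32) = 64

Propagation after the edit:
  n12: marked dirty but never re-examined — demand shifted away from it.
  n14: marked dirty but never re-examined — demand shifted away from it.
  n15: marked dirty but never re-examined — demand shifted away from it.
  n16: demanded for the first time — runs, produces 8.
  n17: marked dirty but never re-examined — demand shifted away from it.
  n18: runs — x2 -5->0; result 8.
  n19: runs — n18 -32->8; result -8.
  n20: runs — n19 32->-8; n18 -32->8; result -16.

Key observation: a condition flipped, so demand moved to the other branch — n12, n14, n15, n17 are never re-examined.

Marked dirty: n12, n14, n15, n17, n18, n19, n20.
Computations that run: n16, n18, n19, n20 — 4 in total.
Never re-examined (demand shifted away): n12, n14, n15, n17.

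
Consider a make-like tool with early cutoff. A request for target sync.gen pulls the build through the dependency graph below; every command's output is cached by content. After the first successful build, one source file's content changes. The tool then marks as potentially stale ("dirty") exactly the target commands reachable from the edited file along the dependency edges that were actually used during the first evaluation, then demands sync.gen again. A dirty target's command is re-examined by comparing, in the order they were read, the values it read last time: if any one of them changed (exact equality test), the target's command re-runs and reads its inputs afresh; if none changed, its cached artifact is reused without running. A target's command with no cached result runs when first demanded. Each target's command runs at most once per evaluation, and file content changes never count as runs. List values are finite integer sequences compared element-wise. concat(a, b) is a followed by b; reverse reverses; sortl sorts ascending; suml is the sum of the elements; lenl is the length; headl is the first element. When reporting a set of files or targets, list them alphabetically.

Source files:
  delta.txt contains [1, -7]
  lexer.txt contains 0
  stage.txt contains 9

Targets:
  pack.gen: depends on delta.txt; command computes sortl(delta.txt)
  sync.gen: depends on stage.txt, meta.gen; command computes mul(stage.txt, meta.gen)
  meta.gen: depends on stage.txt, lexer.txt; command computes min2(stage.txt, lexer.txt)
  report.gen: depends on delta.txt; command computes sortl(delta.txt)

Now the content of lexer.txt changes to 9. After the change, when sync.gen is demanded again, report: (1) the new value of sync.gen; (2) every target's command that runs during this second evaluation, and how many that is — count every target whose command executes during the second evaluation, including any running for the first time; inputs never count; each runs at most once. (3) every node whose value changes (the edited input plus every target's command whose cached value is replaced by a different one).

Demanding sync.gen again yields 81.
2 target commands run: meta.gen, sync.gen.
The nodes whose values change: lexer.txt, meta.gen, sync.gen.

First demand of the output computes:
  meta.gen = min2(9, 0) = 0
  sync.gen = mul(9, 0) = 0

After the edit, cleaning proceeds:
  meta.gen: a read changed (lexer.txt 0->9) — executes, giving 9.
  sync.gen: a read changed (meta.gen 0->9) — executes, giving 81.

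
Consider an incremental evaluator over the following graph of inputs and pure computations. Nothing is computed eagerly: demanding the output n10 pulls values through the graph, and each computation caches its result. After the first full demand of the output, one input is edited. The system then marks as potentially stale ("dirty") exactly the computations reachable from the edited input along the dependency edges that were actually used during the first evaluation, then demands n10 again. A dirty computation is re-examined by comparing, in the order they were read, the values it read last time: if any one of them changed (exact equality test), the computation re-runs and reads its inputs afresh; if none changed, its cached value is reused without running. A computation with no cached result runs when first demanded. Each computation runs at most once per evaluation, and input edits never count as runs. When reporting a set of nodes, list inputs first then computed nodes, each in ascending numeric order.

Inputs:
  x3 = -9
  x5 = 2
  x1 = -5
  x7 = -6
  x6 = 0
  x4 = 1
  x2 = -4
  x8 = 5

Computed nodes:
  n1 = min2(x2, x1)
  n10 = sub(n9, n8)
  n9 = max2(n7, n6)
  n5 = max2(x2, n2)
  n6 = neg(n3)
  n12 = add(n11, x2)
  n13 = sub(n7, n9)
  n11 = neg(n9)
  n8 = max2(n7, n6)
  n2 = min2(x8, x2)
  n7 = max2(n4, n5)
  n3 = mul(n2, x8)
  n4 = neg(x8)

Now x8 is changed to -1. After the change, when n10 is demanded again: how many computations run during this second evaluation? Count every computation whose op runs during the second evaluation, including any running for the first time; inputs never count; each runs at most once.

Initial pass — values computed on the first demand:
  n2 = min2(5, -4) = -4
  n3 = mul(-4, 5) = -20
  n4 = neg(5) = -5
  n5 = max2(-4, -4) = -4
  n6 = neg(-20) = 20
  n7 = max2(-5, -4) = -4
  n8 = max2(-4, 20) = 20
  n9 = max2(-4, 20) = 20
  n10 = sub(20, 20) = 0

Second demand — change propagation:
  n2: re-runs because x8 5->-1; new result -4 (unchanged).
  n3: re-runs because x8 5->-1; new result 4.
  n4: re-runs because x8 5->-1; new result 1.
  n5: re-examined; everything it read last time is the same (x2 unchanged, n2 unchanged) — cache -4 kept, no run.
  n6: re-runs because n3 -20->4; new result -4.
  n7: re-runs because n4 -5->1; new result 1.
  n8: re-runs because n7 -4->1; n6 20->-4; new result 1.
  n9: re-runs because n7 -4->1; n6 20->-4; new result 1.
  n10: re-runs because n9 20->1; n8 20->1; new result 0 (unchanged).

The important point: at n5 every value read last time is unchanged, so the dirty flag clears without a run.

Run set: n2, n3, n4, n6, n7, n8, n9, n10 (8 run).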